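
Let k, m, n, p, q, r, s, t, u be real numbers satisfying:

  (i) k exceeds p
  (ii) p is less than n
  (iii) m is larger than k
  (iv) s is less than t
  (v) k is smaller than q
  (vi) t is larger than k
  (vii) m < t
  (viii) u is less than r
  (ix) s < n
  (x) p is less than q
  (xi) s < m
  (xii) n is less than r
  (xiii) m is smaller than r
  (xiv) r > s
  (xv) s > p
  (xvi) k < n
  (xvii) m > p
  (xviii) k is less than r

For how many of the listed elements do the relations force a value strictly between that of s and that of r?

2

The relations place s below r. An element lies strictly between them when it is forced above s and also forced below r.
Above s: {n, m, t}. Below r: {u, p, k, n, m}.
Intersection: {n, m} — 2.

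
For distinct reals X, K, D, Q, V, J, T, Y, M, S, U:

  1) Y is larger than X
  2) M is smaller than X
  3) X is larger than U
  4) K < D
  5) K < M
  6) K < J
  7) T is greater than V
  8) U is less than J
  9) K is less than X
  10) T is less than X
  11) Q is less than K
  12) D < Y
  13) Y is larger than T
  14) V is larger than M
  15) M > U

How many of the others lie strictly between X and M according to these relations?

2

The relations place M below X. An element lies strictly between them when it is forced above M and also forced below X.
Above M: {V, T, Y}. Below X: {Q, U, K, V, T}.
Intersection: {V, T} — 2.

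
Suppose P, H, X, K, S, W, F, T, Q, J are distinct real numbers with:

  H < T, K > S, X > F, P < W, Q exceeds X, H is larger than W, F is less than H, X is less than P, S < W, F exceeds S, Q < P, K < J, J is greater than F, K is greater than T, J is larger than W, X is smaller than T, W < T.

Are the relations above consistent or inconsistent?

consistent

The single ordering S < F < X < Q < P < W < H < T < K < J satisfies every listed relation, so no contradiction arises.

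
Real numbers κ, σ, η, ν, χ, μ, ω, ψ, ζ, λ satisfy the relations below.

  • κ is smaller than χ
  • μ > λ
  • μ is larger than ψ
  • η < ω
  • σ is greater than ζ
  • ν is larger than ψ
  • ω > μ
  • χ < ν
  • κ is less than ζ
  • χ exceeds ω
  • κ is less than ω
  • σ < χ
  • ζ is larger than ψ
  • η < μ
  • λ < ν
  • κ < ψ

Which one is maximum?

λ is not greatest since λ < μ; η is not greatest since η < μ; κ is not greatest since κ < ω; ψ is not greatest since ψ < μ; μ is not greatest since μ < ω; ζ is not greatest since ζ < σ; σ is not greatest since σ < χ; ω is not greatest since ω < χ; χ is not greatest since χ < ν.
Only ν has nothing above it, so ν is the maximum.

ν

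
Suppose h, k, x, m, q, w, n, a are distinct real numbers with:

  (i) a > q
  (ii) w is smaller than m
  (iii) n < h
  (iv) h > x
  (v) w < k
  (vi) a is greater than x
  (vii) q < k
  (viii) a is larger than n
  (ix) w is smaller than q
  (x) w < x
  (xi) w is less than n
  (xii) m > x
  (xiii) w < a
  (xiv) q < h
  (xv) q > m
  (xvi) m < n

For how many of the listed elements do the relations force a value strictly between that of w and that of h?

4

Chaining upward from w reaches: x, m, n, q, a, k.
Chaining downward from h reaches: x, m, n, q.
Strictly between w and h are those in both lists: x, m, n, q — 4 elements.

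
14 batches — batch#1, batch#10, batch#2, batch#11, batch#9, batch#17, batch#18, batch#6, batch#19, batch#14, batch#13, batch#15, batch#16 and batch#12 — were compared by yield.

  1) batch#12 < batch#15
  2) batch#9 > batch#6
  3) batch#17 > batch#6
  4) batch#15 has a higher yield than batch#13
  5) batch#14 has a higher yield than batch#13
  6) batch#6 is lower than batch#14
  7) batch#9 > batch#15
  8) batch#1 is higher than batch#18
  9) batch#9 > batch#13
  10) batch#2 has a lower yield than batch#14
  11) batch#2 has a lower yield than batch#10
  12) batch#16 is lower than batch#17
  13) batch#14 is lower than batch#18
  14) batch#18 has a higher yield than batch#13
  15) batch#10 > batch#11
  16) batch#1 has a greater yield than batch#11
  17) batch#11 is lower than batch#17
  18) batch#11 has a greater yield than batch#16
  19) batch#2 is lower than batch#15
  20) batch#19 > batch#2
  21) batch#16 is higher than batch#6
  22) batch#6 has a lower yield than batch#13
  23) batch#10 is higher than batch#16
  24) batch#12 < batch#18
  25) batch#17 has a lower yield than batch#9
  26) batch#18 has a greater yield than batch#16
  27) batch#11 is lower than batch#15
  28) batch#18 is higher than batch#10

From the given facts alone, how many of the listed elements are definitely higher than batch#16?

7

From batch#16 the given relations immediately reach batch#11, batch#10, batch#18, batch#17.
From those, batch#15, batch#1, batch#9 — 7 in total.
Nothing else is reachable above batch#16; 7 in all.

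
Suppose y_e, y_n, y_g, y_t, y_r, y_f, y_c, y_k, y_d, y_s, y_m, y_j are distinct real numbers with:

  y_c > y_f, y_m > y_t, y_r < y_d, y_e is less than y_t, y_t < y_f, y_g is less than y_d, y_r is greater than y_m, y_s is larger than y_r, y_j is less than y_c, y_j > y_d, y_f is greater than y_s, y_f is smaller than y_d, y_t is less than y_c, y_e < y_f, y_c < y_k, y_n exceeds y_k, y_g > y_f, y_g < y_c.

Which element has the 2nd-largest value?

y_k

Chaining the given pairs: y_e < y_t < y_m < y_r < y_s < y_f < y_g < y_d < y_j < y_c < y_k < y_n.
The 2nd largest is y_k.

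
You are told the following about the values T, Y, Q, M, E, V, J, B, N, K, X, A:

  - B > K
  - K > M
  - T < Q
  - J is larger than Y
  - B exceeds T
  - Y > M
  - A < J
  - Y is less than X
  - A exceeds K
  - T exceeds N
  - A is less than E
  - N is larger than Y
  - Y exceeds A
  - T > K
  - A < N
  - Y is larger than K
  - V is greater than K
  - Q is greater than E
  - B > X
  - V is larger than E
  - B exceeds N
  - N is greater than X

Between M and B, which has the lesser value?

M

Following the relations from M: M < K < A < Y < X < N < T < B.
So M < B; M is the smaller of the two.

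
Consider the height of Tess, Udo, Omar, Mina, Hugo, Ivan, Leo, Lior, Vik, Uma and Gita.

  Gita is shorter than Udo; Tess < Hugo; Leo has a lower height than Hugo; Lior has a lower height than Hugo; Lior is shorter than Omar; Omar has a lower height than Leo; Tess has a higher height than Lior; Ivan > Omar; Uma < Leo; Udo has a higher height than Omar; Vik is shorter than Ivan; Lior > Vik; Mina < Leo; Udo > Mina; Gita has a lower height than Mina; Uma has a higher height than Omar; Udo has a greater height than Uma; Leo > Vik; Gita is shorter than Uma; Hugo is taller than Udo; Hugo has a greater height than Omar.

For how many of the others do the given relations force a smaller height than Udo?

6

From Udo the given relations immediately reach Gita, Mina, Omar, Uma.
From those, Lior — 5 in total.
From those, Vik — 6 in total.
Nothing else is reachable below Udo; 6 in all.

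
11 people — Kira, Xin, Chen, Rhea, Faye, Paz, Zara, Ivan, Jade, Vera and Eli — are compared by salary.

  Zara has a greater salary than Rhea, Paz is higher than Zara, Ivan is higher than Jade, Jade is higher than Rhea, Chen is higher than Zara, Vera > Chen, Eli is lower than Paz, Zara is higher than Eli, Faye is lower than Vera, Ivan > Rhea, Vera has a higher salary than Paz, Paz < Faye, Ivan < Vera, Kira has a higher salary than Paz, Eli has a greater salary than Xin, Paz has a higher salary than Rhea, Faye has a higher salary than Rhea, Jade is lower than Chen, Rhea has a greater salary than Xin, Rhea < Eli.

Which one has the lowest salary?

Rhea is not least since Xin < Rhea; Jade is not least since Rhea < Jade; Eli is not least since Rhea < Eli; Zara is not least since Eli < Zara; Paz is not least since Zara < Paz; Chen is not least since Zara < Chen; Faye is not least since Paz < Faye; Ivan is not least since Jade < Ivan; Kira is not least since Paz < Kira; Vera is not least since Paz < Vera.
Only Xin has nothing below it, so Xin is the lowest salary.

Xin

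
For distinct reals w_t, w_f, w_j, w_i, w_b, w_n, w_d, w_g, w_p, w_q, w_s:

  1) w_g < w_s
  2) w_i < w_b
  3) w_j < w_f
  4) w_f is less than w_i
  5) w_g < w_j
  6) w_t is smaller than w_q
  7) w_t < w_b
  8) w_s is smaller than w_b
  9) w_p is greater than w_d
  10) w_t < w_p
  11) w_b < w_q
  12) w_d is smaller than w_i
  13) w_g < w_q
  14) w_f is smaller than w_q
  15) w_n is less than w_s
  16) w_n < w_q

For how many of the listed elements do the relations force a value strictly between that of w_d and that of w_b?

Chaining upward from w_d reaches: w_i, w_p, w_q.
Chaining downward from w_b reaches: w_t, w_g, w_j, w_n, w_f, w_i, w_s.
Strictly between w_d and w_b are those in both lists: w_i — 1 element.

1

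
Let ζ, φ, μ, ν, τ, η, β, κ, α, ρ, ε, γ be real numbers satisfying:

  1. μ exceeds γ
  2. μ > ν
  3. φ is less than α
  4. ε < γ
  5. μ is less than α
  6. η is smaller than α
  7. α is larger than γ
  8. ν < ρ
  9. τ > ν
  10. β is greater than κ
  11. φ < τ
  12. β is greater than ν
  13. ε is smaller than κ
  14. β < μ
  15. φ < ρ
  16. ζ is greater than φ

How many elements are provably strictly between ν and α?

The relations place ν below α. An element lies strictly between them when it is forced above ν and also forced below α.
Above ν: {β, μ, τ, ρ}. Below α: {φ, ε, κ, β, γ, μ, η}.
Intersection: {β, μ} — 2.

2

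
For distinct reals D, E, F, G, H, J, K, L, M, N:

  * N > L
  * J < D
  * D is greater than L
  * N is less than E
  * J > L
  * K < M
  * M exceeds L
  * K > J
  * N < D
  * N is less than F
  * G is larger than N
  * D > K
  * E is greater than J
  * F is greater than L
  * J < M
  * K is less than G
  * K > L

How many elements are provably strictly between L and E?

2

The relations place L below E. An element lies strictly between them when it is forced above L and also forced below E.
Above L: {J, N, K, M, D, G, F}. Below E: {J, N}.
Intersection: {J, N} — 2.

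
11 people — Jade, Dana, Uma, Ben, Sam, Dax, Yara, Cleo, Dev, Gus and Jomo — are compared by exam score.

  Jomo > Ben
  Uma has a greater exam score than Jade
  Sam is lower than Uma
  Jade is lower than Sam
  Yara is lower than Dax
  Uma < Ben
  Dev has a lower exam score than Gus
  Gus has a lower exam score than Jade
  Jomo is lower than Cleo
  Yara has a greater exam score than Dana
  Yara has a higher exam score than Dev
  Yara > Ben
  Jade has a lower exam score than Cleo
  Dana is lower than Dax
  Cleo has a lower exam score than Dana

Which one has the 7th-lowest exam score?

Chaining the given pairs: Dev < Gus < Jade < Sam < Uma < Ben < Jomo < Cleo < Dana < Yara < Dax.
The 7th smallest is Jomo.

Jomo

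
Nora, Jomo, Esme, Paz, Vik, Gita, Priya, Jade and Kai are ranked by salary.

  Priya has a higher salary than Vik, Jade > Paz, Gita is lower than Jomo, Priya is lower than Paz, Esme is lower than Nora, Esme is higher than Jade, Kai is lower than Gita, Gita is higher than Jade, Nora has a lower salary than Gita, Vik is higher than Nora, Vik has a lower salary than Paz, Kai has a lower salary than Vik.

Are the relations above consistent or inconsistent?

inconsistent

Chaining the given relations yields Vik < Priya < Paz < Jade < Esme < Nora, so Vik < Nora. But one relation states Nora < Vik. These cannot both hold.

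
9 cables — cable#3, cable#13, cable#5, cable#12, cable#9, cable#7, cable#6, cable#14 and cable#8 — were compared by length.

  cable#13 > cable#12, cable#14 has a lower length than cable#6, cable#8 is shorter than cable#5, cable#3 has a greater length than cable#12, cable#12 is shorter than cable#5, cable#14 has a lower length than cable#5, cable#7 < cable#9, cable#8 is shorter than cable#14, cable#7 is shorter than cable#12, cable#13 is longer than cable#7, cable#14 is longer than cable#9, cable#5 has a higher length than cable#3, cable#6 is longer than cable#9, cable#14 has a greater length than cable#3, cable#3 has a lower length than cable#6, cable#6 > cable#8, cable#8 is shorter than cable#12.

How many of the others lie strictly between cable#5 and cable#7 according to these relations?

4

Chaining upward from cable#7 reaches: cable#12, cable#9, cable#3, cable#14, cable#6, cable#13.
Chaining downward from cable#5 reaches: cable#8, cable#12, cable#9, cable#3, cable#14.
Strictly between cable#7 and cable#5 are those in both lists: cable#12, cable#9, cable#3, cable#14 — 4 elements.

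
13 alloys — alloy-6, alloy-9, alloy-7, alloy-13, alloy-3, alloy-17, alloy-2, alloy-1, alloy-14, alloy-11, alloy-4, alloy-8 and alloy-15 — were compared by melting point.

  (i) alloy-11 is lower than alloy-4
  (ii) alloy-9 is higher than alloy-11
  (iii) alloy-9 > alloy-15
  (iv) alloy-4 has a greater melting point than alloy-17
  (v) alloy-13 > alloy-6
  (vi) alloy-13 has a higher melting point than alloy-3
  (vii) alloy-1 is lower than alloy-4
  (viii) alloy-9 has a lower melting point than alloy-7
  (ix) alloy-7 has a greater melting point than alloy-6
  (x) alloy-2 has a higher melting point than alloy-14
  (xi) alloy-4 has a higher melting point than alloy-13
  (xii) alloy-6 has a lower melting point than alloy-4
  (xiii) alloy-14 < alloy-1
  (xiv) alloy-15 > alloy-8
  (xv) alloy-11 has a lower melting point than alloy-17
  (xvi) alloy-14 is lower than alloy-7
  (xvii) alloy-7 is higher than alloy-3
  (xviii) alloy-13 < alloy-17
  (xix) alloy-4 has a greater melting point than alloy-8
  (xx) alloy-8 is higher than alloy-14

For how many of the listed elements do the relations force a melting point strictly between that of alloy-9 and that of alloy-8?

Chaining upward from alloy-8 reaches: alloy-15, alloy-4, alloy-7.
Chaining downward from alloy-9 reaches: alloy-14, alloy-11, alloy-15.
Strictly between alloy-8 and alloy-9 are those in both lists: alloy-15 — 1 element.

1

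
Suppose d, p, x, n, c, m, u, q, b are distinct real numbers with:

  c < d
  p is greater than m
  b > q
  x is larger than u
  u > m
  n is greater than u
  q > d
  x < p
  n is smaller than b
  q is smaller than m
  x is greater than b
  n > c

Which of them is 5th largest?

u

The consecutive relations fix a unique order: c < d < q < m < u < n < b < x < p.
The 5th largest is u.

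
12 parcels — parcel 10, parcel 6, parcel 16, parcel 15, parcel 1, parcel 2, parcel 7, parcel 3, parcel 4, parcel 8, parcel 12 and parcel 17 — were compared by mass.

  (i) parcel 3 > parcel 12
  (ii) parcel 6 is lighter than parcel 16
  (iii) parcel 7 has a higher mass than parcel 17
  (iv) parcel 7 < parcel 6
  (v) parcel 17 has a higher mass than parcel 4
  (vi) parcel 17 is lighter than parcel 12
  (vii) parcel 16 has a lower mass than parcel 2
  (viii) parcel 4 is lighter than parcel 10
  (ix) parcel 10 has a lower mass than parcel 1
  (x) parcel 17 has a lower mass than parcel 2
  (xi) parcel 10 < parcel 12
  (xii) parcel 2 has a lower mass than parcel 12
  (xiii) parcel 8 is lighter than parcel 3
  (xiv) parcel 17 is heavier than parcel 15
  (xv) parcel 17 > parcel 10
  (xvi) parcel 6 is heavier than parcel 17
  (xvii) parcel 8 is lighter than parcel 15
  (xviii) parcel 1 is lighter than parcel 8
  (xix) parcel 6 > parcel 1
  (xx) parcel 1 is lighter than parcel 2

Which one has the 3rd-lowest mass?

Chaining the given pairs: parcel 4 < parcel 10 < parcel 1 < parcel 8 < parcel 15 < parcel 17 < parcel 7 < parcel 6 < parcel 16 < parcel 2 < parcel 12 < parcel 3.
Counting 3 from the smallest end gives parcel 1.

parcel 1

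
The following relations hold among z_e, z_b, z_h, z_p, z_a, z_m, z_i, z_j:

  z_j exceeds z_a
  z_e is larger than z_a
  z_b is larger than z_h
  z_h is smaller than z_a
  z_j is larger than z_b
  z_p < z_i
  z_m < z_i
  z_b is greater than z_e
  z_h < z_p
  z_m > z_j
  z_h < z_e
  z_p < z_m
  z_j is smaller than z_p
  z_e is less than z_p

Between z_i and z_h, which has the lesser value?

z_h

Link the given pairs in sequence: z_h < z_e; z_e < z_b; z_b < z_j; z_j < z_p; z_p < z_m; z_m < z_i.
Together: z_h < z_e < z_b < z_j < z_p < z_m < z_i.
So z_h < z_i; z_h is the smaller of the two.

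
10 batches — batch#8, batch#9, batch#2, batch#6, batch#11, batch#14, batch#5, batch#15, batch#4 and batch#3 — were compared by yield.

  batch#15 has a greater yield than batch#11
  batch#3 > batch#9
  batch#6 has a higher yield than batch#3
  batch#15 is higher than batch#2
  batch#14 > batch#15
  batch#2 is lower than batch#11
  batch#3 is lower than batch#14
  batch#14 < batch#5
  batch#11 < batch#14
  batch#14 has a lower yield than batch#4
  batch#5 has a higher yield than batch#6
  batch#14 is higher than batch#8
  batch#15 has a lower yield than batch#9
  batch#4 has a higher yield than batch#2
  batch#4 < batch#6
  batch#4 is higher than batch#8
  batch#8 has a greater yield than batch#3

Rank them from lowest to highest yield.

Each adjacent pair is fixed by a given relation: batch#2 < batch#11; batch#11 < batch#15; batch#15 < batch#9; batch#9 < batch#3; batch#3 < batch#8; batch#8 < batch#14; batch#14 < batch#4; batch#4 < batch#6; batch#6 < batch#5. Chaining them end to end gives the full order.

batch#2 < batch#11 < batch#15 < batch#9 < batch#3 < batch#8 < batch#14 < batch#4 < batch#6 < batch#5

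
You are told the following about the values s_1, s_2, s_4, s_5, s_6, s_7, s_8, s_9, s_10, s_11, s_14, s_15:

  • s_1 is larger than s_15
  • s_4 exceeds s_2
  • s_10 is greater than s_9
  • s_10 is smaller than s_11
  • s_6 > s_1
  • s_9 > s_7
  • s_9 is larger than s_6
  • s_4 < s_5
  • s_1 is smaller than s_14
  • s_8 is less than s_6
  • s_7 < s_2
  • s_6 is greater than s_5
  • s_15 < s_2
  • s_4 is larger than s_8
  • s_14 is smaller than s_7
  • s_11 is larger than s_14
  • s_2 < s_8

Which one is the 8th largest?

s_2

Piecing the relations together gives one ordering: s_15 < s_1 < s_14 < s_7 < s_2 < s_8 < s_4 < s_5 < s_6 < s_9 < s_10 < s_11.
The 8th largest is s_2.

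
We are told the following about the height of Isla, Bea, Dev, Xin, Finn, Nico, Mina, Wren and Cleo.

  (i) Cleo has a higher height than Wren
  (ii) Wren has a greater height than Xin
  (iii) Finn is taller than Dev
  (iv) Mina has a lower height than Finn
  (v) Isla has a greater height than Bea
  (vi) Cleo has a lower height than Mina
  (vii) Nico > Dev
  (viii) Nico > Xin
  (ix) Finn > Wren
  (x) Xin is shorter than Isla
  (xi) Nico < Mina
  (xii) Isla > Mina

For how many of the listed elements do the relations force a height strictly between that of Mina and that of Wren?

1

Chaining upward from Wren reaches: Cleo, Finn, Isla.
Chaining downward from Mina reaches: Xin, Cleo, Dev, Nico.
Strictly between Wren and Mina are those in both lists: Cleo — 1 element.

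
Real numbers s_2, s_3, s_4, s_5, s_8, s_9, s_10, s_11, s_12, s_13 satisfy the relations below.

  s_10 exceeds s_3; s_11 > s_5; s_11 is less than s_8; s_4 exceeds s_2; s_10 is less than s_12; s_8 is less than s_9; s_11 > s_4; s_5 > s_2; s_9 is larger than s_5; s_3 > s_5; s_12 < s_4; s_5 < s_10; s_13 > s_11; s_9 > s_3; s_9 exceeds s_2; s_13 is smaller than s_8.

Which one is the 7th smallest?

s_11

Piecing the relations together gives one ordering: s_2 < s_5 < s_3 < s_10 < s_12 < s_4 < s_11 < s_13 < s_8 < s_9.
Counting 7 from the smallest end gives s_11.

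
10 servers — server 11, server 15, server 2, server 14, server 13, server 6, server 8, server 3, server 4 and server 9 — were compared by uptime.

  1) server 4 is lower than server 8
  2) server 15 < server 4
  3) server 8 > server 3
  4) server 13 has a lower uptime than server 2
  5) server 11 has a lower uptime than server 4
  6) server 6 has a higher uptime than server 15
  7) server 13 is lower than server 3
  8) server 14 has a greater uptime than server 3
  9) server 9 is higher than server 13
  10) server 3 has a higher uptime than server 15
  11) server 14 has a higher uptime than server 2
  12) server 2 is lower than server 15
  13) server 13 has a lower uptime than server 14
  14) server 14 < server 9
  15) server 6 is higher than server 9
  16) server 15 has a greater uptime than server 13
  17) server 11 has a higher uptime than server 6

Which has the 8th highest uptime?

server 15

The consecutive relations fix a unique order: server 13 < server 2 < server 15 < server 3 < server 14 < server 9 < server 6 < server 11 < server 4 < server 8.
The 8th largest is server 15.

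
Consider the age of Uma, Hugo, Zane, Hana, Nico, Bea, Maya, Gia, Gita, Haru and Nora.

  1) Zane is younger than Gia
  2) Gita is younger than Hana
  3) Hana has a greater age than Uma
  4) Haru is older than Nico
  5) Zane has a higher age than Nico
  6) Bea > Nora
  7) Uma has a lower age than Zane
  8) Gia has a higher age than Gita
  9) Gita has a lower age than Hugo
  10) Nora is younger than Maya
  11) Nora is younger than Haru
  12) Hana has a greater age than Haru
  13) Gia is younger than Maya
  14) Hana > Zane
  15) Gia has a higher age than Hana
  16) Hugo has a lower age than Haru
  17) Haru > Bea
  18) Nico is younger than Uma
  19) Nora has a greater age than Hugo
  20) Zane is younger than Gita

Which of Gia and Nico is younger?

Nico < Uma and Uma < Zane give Nico < Zane.
Then Zane < Gita extends the chain to Gita.
With Gita < Hugo: Nico < Uma < Zane < Gita < Hugo.
With Hugo < Nora: Nico < Uma < Zane < Gita < Hugo < Nora.
With Nora < Bea: Nico < Uma < Zane < Gita < Hugo < Nora < Bea.
Then Bea < Haru extends the chain to Haru.
Then Haru < Hana extends the chain to Hana.
With Hana < Gia: Nico < Uma < Zane < Gita < Hugo < Nora < Bea < Haru < Hana < Gia.
So Nico < Gia; Nico is the younger of the two.

Nico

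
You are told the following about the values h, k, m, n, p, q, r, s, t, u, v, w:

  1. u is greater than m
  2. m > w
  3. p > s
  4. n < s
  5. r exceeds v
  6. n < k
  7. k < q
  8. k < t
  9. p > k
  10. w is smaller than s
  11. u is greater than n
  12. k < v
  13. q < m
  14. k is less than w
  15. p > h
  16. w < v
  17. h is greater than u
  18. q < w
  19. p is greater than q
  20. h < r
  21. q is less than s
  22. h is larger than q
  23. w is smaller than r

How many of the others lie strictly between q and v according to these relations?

Chaining upward from q reaches: w, m, u, h, r, s, p.
Chaining downward from v reaches: n, k, w.
Strictly between q and v are those in both lists: w — 1 element.

1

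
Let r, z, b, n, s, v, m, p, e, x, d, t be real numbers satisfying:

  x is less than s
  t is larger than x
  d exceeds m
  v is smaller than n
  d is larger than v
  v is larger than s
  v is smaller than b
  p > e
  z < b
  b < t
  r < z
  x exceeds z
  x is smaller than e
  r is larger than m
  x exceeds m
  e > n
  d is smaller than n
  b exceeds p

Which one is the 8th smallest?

The consecutive relations fix a unique order: m < r < z < x < s < v < d < n < e < p < b < t.
Counting 8 from the smallest end gives n.

n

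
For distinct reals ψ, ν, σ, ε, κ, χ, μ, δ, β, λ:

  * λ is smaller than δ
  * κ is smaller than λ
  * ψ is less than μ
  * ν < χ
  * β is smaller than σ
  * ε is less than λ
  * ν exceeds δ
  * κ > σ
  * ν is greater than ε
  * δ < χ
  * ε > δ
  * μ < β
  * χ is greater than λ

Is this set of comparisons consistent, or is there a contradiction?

inconsistent

Chaining the given relations yields λ < δ < ε, so λ < ε. But one relation states ε < λ. These cannot both hold.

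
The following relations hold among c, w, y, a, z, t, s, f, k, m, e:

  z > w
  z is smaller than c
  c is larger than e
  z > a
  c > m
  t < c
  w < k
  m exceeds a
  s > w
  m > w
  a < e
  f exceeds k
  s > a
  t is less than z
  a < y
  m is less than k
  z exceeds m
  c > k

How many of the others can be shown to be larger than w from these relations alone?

From w the given relations immediately reach s, m, z, k.
From those, f, c — 6 in total.
Nothing else is reachable above w; 6 in all.

6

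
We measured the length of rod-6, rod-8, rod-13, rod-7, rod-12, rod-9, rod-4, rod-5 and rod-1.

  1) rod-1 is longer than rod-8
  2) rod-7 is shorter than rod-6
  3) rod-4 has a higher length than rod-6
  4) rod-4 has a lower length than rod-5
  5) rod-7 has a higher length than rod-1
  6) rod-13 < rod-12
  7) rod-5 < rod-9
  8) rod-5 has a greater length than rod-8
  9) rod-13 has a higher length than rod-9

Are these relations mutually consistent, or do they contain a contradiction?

The single ordering rod-8 < rod-1 < rod-7 < rod-6 < rod-4 < rod-5 < rod-9 < rod-13 < rod-12 satisfies every listed relation, so no contradiction arises.

consistent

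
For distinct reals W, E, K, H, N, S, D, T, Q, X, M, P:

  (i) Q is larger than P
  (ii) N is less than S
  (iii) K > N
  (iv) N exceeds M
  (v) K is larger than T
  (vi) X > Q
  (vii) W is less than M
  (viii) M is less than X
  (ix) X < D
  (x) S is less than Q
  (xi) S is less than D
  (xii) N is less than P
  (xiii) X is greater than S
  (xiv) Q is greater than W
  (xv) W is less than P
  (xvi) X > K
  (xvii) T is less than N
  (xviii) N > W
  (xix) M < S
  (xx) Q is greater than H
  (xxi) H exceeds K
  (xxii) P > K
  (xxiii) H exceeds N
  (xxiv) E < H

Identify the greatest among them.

Chaining downward from D: directly below it, S, X; then M, N, K, Q; then W, T, P, H; then E.
That covers every other element, and nothing is given above D, so D is the greatest.

D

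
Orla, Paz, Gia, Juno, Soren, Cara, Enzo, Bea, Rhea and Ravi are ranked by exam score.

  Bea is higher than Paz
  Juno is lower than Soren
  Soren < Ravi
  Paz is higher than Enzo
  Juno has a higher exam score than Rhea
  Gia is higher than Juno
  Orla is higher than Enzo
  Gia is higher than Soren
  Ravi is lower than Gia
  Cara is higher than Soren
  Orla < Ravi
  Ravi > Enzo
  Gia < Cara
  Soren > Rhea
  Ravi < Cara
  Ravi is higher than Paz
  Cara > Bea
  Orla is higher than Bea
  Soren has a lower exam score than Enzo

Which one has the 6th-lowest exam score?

Piecing the relations together gives one ordering: Rhea < Juno < Soren < Enzo < Paz < Bea < Orla < Ravi < Gia < Cara.
The 6th smallest is Bea.

Bea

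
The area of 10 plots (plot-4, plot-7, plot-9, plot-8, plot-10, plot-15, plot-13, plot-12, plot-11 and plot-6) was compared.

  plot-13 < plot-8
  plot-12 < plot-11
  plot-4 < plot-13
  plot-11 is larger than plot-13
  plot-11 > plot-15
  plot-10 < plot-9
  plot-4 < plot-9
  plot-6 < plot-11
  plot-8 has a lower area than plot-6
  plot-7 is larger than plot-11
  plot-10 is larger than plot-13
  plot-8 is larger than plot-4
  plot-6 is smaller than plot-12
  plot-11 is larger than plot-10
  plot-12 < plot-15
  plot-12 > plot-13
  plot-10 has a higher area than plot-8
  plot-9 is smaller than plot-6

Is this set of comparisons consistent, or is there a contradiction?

consistent

The single ordering plot-4 < plot-13 < plot-8 < plot-10 < plot-9 < plot-6 < plot-12 < plot-15 < plot-11 < plot-7 satisfies every listed relation, so no contradiction arises.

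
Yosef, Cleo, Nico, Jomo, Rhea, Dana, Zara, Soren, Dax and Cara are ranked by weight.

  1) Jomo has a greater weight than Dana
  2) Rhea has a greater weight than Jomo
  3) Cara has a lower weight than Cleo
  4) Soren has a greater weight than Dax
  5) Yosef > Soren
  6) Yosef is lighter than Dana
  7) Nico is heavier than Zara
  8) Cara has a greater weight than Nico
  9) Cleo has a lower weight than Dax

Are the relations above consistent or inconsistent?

consistent

Every relation is compatible with Zara < Nico < Cara < Cleo < Dax < Soren < Yosef < Dana < Jomo < Rhea; the set is consistent.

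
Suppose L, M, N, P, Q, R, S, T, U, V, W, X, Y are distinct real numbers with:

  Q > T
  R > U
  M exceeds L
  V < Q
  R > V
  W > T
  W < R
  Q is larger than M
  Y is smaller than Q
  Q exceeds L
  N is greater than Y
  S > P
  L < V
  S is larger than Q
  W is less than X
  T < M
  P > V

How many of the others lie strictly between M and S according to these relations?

Chaining upward from M reaches: Q.
Chaining downward from S reaches: Y, L, V, T, P, Q.
Strictly between M and S are those in both lists: Q — 1 element.

1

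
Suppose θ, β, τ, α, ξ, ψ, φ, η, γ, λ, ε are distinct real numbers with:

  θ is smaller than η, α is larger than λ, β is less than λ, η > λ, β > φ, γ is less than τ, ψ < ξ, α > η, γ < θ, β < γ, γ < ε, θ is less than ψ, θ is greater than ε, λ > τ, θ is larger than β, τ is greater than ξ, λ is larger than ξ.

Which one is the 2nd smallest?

Chaining the given pairs: φ < β < γ < ε < θ < ψ < ξ < τ < λ < η < α.
Counting 2 from the smallest end gives β.

β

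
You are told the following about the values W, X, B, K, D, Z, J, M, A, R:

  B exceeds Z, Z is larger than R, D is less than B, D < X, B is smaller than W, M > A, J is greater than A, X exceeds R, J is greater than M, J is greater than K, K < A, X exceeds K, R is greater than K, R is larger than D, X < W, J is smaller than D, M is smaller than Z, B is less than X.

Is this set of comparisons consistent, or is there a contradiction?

consistent

The single ordering K < A < M < J < D < R < Z < B < X < W satisfies every listed relation, so no contradiction arises.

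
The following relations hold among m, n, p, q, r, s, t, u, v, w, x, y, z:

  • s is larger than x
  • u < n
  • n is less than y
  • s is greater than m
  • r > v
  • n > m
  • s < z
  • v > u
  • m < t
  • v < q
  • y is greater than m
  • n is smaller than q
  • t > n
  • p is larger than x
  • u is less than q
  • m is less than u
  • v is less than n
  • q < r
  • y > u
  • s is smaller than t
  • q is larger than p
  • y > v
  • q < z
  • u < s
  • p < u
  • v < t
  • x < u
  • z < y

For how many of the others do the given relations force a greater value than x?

10

From x the given relations immediately reach p, u, s.
From those, v, n, q, z, y, t — 9 in total.
From those, r — 10 in total.
Nothing else is reachable above x; 10 in all.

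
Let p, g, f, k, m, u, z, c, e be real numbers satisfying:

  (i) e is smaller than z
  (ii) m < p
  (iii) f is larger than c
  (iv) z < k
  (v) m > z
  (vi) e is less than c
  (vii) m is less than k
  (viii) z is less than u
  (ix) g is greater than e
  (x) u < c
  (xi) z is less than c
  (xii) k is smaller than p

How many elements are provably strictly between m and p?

The relations place m below p. An element lies strictly between them when it is forced above m and also forced below p.
Above m: {k}. Below p: {e, z, k}.
Intersection: {k} — 1.

1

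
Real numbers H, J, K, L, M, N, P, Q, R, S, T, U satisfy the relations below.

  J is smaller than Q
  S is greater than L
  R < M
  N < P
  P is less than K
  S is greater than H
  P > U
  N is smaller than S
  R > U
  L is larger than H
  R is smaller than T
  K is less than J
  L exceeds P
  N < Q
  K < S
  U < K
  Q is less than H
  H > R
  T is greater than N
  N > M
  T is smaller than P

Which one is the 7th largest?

P

The consecutive relations fix a unique order: U < R < M < N < T < P < K < J < Q < H < L < S.
Counting 7 from the largest end gives P.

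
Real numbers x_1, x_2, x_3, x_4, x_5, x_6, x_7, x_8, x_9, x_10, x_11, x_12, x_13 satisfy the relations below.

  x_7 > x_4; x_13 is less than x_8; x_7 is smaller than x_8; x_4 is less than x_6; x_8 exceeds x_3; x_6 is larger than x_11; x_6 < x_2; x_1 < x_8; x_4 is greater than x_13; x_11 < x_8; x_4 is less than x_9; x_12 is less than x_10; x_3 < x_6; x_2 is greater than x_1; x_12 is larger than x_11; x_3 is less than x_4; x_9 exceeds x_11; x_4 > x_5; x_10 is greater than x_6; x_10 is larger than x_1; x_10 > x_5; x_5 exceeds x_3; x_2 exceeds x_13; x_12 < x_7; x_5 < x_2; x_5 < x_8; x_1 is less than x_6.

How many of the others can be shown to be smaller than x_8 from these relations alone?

8

Directly below x_8: x_11, x_3, x_13, x_5, x_1, x_7.
One step further: x_4, x_12 (8 so far).
Nothing else is reachable below x_8; 8 in all.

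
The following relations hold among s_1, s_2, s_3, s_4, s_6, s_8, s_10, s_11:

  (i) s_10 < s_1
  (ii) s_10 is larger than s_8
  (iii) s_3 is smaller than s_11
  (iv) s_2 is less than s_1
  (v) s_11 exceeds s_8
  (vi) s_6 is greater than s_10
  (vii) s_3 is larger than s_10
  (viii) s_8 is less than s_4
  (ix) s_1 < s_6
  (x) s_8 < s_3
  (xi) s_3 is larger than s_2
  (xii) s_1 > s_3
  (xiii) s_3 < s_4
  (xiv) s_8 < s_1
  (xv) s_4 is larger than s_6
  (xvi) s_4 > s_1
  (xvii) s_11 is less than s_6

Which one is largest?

s_2 is not greatest since s_2 < s_1; s_8 is not greatest since s_8 < s_10; s_10 is not greatest since s_10 < s_1; s_3 is not greatest since s_3 < s_1; s_1 is not greatest since s_1 < s_6; s_11 is not greatest since s_11 < s_6; s_6 is not greatest since s_6 < s_4.
Only s_4 has nothing above it, so s_4 is the largest.

s_4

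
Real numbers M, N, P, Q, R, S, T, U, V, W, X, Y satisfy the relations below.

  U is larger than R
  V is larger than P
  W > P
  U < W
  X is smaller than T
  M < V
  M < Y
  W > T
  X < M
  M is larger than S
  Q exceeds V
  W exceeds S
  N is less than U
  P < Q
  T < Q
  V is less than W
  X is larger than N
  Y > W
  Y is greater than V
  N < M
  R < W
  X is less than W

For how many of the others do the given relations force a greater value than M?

The elements the relations force above M are V, W, Y, Q — no chain reaches any other.
That is 4.

4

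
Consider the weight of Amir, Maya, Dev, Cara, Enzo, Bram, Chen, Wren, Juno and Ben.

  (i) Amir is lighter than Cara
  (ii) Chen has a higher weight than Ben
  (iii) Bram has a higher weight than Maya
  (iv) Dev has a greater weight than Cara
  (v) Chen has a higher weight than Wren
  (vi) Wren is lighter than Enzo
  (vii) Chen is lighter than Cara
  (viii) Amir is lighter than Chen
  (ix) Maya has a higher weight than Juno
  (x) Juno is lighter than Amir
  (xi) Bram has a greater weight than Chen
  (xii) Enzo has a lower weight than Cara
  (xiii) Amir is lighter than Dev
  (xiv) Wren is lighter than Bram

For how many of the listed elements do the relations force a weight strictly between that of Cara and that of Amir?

1

Chaining upward from Amir reaches: Chen, Dev, Bram.
Chaining downward from Cara reaches: Juno, Ben, Wren, Enzo, Chen.
Strictly between Amir and Cara are those in both lists: Chen — 1 element.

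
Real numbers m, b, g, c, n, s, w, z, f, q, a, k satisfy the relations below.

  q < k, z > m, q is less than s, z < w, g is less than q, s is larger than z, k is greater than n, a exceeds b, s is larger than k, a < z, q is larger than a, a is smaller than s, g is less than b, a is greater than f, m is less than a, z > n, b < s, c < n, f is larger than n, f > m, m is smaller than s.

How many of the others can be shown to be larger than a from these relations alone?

5

The elements the relations force above a are q, z, w, k, s — no chain reaches any other.
That is 5.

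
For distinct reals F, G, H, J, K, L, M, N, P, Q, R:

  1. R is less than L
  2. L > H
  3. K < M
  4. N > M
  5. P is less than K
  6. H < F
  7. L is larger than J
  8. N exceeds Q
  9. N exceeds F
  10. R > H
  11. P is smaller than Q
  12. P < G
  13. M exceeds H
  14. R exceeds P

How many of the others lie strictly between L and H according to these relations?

1

Chaining upward from H reaches: F, M, R, N.
Chaining downward from L reaches: P, R, J.
Strictly between H and L are those in both lists: R — 1 element.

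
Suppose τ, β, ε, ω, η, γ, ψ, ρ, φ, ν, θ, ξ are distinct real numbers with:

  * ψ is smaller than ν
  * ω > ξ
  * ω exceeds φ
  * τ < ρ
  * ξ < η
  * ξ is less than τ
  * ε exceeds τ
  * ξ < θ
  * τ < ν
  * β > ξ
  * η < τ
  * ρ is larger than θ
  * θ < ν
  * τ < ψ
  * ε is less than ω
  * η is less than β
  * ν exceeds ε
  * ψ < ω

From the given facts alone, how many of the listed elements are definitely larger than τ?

Directly above τ: ρ, ψ, ε, ν.
One step further: ω (5 so far).
No other element is forced above τ by the given relations, so the count is 5.

5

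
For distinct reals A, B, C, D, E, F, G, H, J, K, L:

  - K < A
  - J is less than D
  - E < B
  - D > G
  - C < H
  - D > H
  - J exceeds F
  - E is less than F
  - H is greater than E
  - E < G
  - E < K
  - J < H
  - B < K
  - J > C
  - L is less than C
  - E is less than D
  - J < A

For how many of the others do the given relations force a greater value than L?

5

From L the given relations immediately reach C.
From those, J, H — 3 in total.
From those, A, D — 5 in total.
Nothing else is reachable above L; 5 in all.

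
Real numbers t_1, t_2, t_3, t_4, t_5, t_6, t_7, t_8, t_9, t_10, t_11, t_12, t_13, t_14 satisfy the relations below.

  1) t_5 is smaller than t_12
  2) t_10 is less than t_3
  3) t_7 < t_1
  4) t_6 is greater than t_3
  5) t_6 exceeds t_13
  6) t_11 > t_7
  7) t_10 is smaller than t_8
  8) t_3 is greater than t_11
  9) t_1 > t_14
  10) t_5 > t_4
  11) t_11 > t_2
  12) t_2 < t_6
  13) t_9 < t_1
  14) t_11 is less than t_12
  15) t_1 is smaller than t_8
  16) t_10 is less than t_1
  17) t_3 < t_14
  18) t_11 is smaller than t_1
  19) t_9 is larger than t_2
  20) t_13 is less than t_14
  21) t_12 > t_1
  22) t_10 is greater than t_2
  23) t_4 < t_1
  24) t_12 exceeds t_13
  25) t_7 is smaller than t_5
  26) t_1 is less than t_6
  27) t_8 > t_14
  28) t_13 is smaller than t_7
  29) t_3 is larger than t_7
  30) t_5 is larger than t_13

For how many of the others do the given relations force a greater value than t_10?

6

Directly above t_10: t_3, t_1, t_8.
One step further: t_14, t_12, t_6 (6 so far).
Nothing else is reachable above t_10; 6 in all.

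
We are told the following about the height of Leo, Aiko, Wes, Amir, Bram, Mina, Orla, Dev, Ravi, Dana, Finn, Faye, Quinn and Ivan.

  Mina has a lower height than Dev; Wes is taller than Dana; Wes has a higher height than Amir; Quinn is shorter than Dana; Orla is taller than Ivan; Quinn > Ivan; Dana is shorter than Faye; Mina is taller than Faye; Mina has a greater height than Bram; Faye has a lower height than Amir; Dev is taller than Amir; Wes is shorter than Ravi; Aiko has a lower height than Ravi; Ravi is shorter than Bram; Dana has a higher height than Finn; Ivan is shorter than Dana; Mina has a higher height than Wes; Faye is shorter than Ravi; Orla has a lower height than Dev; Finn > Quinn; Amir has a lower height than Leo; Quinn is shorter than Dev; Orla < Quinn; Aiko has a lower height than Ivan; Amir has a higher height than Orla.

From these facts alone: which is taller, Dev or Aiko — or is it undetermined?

Dev

Aiko < Ivan and Ivan < Orla give Aiko < Orla.
With Orla < Quinn: Aiko < Ivan < Orla < Quinn.
With Quinn < Finn: Aiko < Ivan < Orla < Quinn < Finn.
Then Finn < Dana extends the chain to Dana.
With Dana < Faye: Aiko < Ivan < Orla < Quinn < Finn < Dana < Faye.
Then Faye < Amir extends the chain to Amir.
With Amir < Wes: Aiko < Ivan < Orla < Quinn < Finn < Dana < Faye < Amir < Wes.
Then Wes < Ravi extends the chain to Ravi.
Then Ravi < Bram extends the chain to Bram.
Then Bram < Mina extends the chain to Mina.
With Mina < Dev: Aiko < Ivan < Orla < Quinn < Finn < Dana < Faye < Amir < Wes < Ravi < Bram < Mina < Dev.
So Dev is taller.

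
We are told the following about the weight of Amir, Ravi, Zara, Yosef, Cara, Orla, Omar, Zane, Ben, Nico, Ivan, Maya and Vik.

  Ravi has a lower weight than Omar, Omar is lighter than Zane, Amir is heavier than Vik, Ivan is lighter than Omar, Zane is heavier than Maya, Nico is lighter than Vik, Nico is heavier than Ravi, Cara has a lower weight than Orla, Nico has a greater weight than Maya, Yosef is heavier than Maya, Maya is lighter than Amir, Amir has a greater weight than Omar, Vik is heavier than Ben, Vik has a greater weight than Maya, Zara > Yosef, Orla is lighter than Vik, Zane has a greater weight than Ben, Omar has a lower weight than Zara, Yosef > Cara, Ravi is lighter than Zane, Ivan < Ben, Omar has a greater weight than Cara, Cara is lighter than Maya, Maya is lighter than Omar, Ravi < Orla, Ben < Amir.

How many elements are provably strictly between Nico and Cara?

1

Chaining upward from Cara reaches: Maya, Omar, Zane, Orla, Vik, Amir, Yosef, Zara.
Chaining downward from Nico reaches: Ravi, Maya.
Strictly between Cara and Nico are those in both lists: Maya — 1 element.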